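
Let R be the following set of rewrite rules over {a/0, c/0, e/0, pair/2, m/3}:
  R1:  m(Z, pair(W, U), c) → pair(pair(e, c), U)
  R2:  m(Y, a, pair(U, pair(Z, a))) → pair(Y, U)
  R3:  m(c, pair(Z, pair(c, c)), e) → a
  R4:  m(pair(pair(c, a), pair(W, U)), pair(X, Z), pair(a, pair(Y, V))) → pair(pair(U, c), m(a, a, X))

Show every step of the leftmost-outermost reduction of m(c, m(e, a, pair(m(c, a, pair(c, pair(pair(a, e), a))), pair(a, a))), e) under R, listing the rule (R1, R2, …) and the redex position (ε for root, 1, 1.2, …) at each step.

a

1. m(c, m(e, a, pair(m(c, a, pair(c, pair(pair(a, e), a))), pair(a, a))), e)  →  m(c, pair(e, m(c, a, pair(c, pair(pair(a, e), a)))), e)   [R2 at 2]
2. m(c, pair(e, m(c, a, pair(c, pair(pair(a, e), a)))), e)  →  m(c, pair(e, pair(c, c)), e)   [R2 at 2.2]
3. m(c, pair(e, pair(c, c)), e)  →  a   [R3 at ε]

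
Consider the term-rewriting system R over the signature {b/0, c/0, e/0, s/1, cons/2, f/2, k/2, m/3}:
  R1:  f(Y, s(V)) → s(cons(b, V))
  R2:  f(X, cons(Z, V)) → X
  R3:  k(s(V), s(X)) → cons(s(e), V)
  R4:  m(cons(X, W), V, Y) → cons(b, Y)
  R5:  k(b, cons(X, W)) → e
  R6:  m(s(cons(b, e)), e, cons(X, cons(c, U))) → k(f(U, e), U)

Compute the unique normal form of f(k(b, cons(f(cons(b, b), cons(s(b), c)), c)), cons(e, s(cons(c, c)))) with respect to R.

e

1. f(k(b, cons(f(cons(b, b), cons(s(b), c)), c)), cons(e, s(cons(c, c))))  →  k(b, cons(f(cons(b, b), cons(s(b), c)), c))   [R2 at ε]
2. k(b, cons(f(cons(b, b), cons(s(b), c)), c))  →  e   [R5 at ε]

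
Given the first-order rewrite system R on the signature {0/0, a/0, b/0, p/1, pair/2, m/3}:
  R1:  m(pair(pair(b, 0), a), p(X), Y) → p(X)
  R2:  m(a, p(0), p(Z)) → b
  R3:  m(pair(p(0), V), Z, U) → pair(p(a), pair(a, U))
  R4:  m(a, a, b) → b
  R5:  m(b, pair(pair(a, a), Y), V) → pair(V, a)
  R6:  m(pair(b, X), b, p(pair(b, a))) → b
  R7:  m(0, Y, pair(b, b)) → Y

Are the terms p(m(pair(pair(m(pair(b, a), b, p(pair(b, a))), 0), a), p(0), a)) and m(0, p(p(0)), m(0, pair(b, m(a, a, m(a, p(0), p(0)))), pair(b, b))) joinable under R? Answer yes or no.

Reduce t₁ = p(m(pair(pair(m(pair(b, a), b, p(pair(b, a))), 0), a), p(0), a)):
1. p(m(pair(pair(m(pair(b, a), b, p(pair(b, a))), 0), a), p(0), a))  →  p(m(pair(pair(b, 0), a), p(0), a))   [R6 at 1.1.1.1]
2. p(m(pair(pair(b, 0), a), p(0), a))  →  p(p(0))   [R1 at 1]

Reduce t₂ = m(0, p(p(0)), m(0, pair(b, m(a, a, m(a, p(0), p(0)))), pair(b, b))):
1. m(0, p(p(0)), m(0, pair(b, m(a, a, m(a, p(0), p(0)))), pair(b, b)))  →  m(0, p(p(0)), pair(b, m(a, a, m(a, p(0), p(0)))))   [R7 at 3]
2. m(0, p(p(0)), pair(b, m(a, a, m(a, p(0), p(0)))))  →  m(0, p(p(0)), pair(b, m(a, a, b)))   [R2 at 3.2.3]
3. m(0, p(p(0)), pair(b, m(a, a, b)))  →  m(0, p(p(0)), pair(b, b))   [R4 at 3.2]
4. m(0, p(p(0)), pair(b, b))  →  p(p(0))   [R7 at ε]

yes — NF(t₁) = p(p(0)), NF(t₂) = p(p(0))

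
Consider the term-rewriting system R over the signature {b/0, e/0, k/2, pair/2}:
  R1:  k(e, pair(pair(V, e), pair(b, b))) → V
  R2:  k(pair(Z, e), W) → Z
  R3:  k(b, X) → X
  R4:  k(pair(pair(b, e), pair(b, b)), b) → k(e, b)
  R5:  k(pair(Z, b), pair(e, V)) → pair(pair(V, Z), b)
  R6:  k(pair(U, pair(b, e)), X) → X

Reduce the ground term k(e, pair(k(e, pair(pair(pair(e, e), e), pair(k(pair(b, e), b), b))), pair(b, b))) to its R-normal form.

e

1. k(e, pair(k(e, pair(pair(pair(e, e), e), pair(k(pair(b, e), b), b))), pair(b, b)))  →  k(e, pair(k(e, pair(pair(pair(e, e), e), pair(b, b))), pair(b, b)))   [R2 at 2.1.2.2.1]
2. k(e, pair(k(e, pair(pair(pair(e, e), e), pair(b, b))), pair(b, b)))  →  k(e, pair(pair(e, e), pair(b, b)))   [R1 at 2.1]
3. k(e, pair(pair(e, e), pair(b, b)))  →  e   [R1 at ε]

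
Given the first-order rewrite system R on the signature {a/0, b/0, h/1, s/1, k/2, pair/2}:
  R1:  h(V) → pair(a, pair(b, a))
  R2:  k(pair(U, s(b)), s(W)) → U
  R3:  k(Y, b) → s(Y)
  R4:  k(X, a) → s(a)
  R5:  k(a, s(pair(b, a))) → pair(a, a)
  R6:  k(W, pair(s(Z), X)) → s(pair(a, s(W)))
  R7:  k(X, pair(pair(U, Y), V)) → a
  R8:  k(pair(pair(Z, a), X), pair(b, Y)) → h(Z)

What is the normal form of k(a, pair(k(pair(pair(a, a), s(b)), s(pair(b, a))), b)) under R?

a

1. k(a, pair(k(pair(pair(a, a), s(b)), s(pair(b, a))), b))  →  k(a, pair(pair(a, a), b))   [R2 at 2.1]
2. k(a, pair(pair(a, a), b))  →  a   [R7 at ε]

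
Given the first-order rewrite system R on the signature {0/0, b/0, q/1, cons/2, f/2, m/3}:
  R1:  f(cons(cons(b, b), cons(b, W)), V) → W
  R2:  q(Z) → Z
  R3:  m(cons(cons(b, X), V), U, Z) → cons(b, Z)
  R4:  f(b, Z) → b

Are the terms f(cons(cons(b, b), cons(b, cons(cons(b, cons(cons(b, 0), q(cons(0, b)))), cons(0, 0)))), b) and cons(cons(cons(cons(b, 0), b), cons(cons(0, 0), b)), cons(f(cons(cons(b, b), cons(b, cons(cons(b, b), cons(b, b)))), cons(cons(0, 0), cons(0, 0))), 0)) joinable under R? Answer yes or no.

no — NF(t₁) = cons(cons(b, cons(cons(b, 0), cons(0, b))), cons(0, 0)), NF(t₂) = cons(cons(cons(cons(b, 0), b), cons(cons(0, 0), b)), cons(cons(cons(b, b), cons(b, b)), 0))

Reduce t₁ = f(cons(cons(b, b), cons(b, cons(cons(b, cons(cons(b, 0), q(cons(0, b)))), cons(0, 0)))), b):
1. f(cons(cons(b, b), cons(b, cons(cons(b, cons(cons(b, 0), q(cons(0, b)))), cons(0, 0)))), b)  →  cons(cons(b, cons(cons(b, 0), q(cons(0, b)))), cons(0, 0))   [R1 at ε]
2. cons(cons(b, cons(cons(b, 0), q(cons(0, b)))), cons(0, 0))  →  cons(cons(b, cons(cons(b, 0), cons(0, b))), cons(0, 0))   [R2 at 1.2.2]

Reduce t₂ = cons(cons(cons(cons(b, 0), b), cons(cons(0, 0), b)), cons(f(cons(cons(b, b), cons(b, cons(cons(b, b), cons(b, b)))), cons(cons(0, 0), cons(0, 0))), 0)):
1. cons(cons(cons(cons(b, 0), b), cons(cons(0, 0), b)), cons(f(cons(cons(b, b), cons(b, cons(cons(b, b), cons(b, b)))), cons(cons(0, 0), cons(0, 0))), 0))  →  cons(cons(cons(cons(b, 0), b), cons(cons(0, 0), b)), cons(cons(cons(b, b), cons(b, b)), 0))   [R1 at 2.1]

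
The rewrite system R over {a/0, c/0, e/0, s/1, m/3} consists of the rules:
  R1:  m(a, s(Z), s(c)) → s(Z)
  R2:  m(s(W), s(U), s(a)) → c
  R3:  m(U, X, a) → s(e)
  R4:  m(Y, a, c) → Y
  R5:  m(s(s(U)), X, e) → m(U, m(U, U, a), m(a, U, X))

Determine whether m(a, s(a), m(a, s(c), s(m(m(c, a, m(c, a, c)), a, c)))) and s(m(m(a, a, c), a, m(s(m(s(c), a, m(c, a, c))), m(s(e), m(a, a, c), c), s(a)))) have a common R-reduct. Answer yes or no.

Reduce t₁ = m(a, s(a), m(a, s(c), s(m(m(c, a, m(c, a, c)), a, c)))):
1. m(a, s(a), m(a, s(c), s(m(m(c, a, m(c, a, c)), a, c))))  →  m(a, s(a), m(a, s(c), s(m(c, a, m(c, a, c)))))   [R4 at 3.3.1]
2. m(a, s(a), m(a, s(c), s(m(c, a, m(c, a, c)))))  →  m(a, s(a), m(a, s(c), s(m(c, a, c))))   [R4 at 3.3.1.3]
3. m(a, s(a), m(a, s(c), s(m(c, a, c))))  →  m(a, s(a), m(a, s(c), s(c)))   [R4 at 3.3.1]
4. m(a, s(a), m(a, s(c), s(c)))  →  m(a, s(a), s(c))   [R1 at 3]
5. m(a, s(a), s(c))  →  s(a)   [R1 at ε]

Reduce t₂ = s(m(m(a, a, c), a, m(s(m(s(c), a, m(c, a, c))), m(s(e), m(a, a, c), c), s(a)))):
1. s(m(m(a, a, c), a, m(s(m(s(c), a, m(c, a, c))), m(s(e), m(a, a, c), c), s(a))))  →  s(m(a, a, m(s(m(s(c), a, m(c, a, c))), m(s(e), m(a, a, c), c), s(a))))   [R4 at 1.1]
2. s(m(a, a, m(s(m(s(c), a, m(c, a, c))), m(s(e), m(a, a, c), c), s(a))))  →  s(m(a, a, m(s(m(s(c), a, c)), m(s(e), m(a, a, c), c), s(a))))   [R4 at 1.3.1.1.3]
3. s(m(a, a, m(s(m(s(c), a, c)), m(s(e), m(a, a, c), c), s(a))))  →  s(m(a, a, m(s(s(c)), m(s(e), m(a, a, c), c), s(a))))   [R4 at 1.3.1.1]
4. s(m(a, a, m(s(s(c)), m(s(e), m(a, a, c), c), s(a))))  →  s(m(a, a, m(s(s(c)), m(s(e), a, c), s(a))))   [R4 at 1.3.2.2]
5. s(m(a, a, m(s(s(c)), m(s(e), a, c), s(a))))  →  s(m(a, a, m(s(s(c)), s(e), s(a))))   [R4 at 1.3.2]
6. s(m(a, a, m(s(s(c)), s(e), s(a))))  →  s(m(a, a, c))   [R2 at 1.3]
7. s(m(a, a, c))  →  s(a)   [R4 at 1]

yes — NF(t₁) = s(a), NF(t₂) = s(a)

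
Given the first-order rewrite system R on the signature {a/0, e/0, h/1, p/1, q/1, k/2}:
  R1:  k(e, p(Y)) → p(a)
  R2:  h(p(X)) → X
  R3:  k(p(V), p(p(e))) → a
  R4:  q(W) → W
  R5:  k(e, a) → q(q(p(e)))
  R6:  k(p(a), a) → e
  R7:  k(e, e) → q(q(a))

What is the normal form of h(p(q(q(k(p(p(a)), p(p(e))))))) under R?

1. h(p(q(q(k(p(p(a)), p(p(e)))))))  →  q(q(k(p(p(a)), p(p(e)))))   [R2 at ε]
2. q(q(k(p(p(a)), p(p(e)))))  →  q(k(p(p(a)), p(p(e))))   [R4 at ε]
3. q(k(p(p(a)), p(p(e))))  →  k(p(p(a)), p(p(e)))   [R4 at ε]
4. k(p(p(a)), p(p(e)))  →  a   [R3 at ε]

a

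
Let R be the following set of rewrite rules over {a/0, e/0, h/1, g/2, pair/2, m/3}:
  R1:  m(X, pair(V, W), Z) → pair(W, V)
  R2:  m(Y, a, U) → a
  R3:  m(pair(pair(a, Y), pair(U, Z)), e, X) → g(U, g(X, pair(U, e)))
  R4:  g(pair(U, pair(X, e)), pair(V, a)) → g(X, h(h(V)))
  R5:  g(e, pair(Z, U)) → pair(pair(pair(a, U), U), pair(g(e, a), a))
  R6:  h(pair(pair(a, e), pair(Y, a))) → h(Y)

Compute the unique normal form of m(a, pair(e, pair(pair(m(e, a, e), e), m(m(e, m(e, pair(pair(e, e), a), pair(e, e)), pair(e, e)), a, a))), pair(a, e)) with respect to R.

pair(pair(pair(a, e), a), e)

1. m(a, pair(e, pair(pair(m(e, a, e), e), m(m(e, m(e, pair(pair(e, e), a), pair(e, e)), pair(e, e)), a, a))), pair(a, e))  →  pair(pair(pair(m(e, a, e), e), m(m(e, m(e, pair(pair(e, e), a), pair(e, e)), pair(e, e)), a, a)), e)   [R1 at ε]
2. pair(pair(pair(m(e, a, e), e), m(m(e, m(e, pair(pair(e, e), a), pair(e, e)), pair(e, e)), a, a)), e)  →  pair(pair(pair(a, e), m(m(e, m(e, pair(pair(e, e), a), pair(e, e)), pair(e, e)), a, a)), e)   [R2 at 1.1.1]
3. pair(pair(pair(a, e), m(m(e, m(e, pair(pair(e, e), a), pair(e, e)), pair(e, e)), a, a)), e)  →  pair(pair(pair(a, e), a), e)   [R2 at 1.2]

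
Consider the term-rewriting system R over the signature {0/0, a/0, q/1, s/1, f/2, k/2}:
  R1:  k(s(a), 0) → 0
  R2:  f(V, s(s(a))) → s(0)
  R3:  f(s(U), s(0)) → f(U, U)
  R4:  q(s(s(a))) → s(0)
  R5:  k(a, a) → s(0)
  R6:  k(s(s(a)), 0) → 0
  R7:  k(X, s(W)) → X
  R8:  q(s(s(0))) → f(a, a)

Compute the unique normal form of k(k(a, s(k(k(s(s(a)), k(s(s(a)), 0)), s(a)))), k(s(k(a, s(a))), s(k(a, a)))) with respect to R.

a

1. k(k(a, s(k(k(s(s(a)), k(s(s(a)), 0)), s(a)))), k(s(k(a, s(a))), s(k(a, a))))  →  k(a, k(s(k(a, s(a))), s(k(a, a))))   [R7 at 1]
2. k(a, k(s(k(a, s(a))), s(k(a, a))))  →  k(a, s(k(a, s(a))))   [R7 at 2]
3. k(a, s(k(a, s(a))))  →  a   [R7 at ε]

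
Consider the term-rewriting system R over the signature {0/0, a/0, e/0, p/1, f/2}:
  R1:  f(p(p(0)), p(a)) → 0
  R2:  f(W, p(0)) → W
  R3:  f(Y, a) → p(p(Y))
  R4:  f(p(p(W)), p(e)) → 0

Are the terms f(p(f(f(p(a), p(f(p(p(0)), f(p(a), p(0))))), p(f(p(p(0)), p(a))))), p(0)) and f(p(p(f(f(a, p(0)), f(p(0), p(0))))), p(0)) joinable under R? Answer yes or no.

yes — NF(t₁) = p(p(a)), NF(t₂) = p(p(a))

Reduce t₁ = f(p(f(f(p(a), p(f(p(p(0)), f(p(a), p(0))))), p(f(p(p(0)), p(a))))), p(0)):
1. f(p(f(f(p(a), p(f(p(p(0)), f(p(a), p(0))))), p(f(p(p(0)), p(a))))), p(0))  →  p(f(f(p(a), p(f(p(p(0)), f(p(a), p(0))))), p(f(p(p(0)), p(a)))))   [R2 at ε]
2. p(f(f(p(a), p(f(p(p(0)), f(p(a), p(0))))), p(f(p(p(0)), p(a)))))  →  p(f(f(p(a), p(f(p(p(0)), p(a)))), p(f(p(p(0)), p(a)))))   [R2 at 1.1.2.1.2]
3. p(f(f(p(a), p(f(p(p(0)), p(a)))), p(f(p(p(0)), p(a)))))  →  p(f(f(p(a), p(0)), p(f(p(p(0)), p(a)))))   [R1 at 1.1.2.1]
4. p(f(f(p(a), p(0)), p(f(p(p(0)), p(a)))))  →  p(f(p(a), p(f(p(p(0)), p(a)))))   [R2 at 1.1]
5. p(f(p(a), p(f(p(p(0)), p(a)))))  →  p(f(p(a), p(0)))   [R1 at 1.2.1]
6. p(f(p(a), p(0)))  →  p(p(a))   [R2 at 1]

Reduce t₂ = f(p(p(f(f(a, p(0)), f(p(0), p(0))))), p(0)):
1. f(p(p(f(f(a, p(0)), f(p(0), p(0))))), p(0))  →  p(p(f(f(a, p(0)), f(p(0), p(0)))))   [R2 at ε]
2. p(p(f(f(a, p(0)), f(p(0), p(0)))))  →  p(p(f(a, f(p(0), p(0)))))   [R2 at 1.1.1]
3. p(p(f(a, f(p(0), p(0)))))  →  p(p(f(a, p(0))))   [R2 at 1.1.2]
4. p(p(f(a, p(0))))  →  p(p(a))   [R2 at 1.1]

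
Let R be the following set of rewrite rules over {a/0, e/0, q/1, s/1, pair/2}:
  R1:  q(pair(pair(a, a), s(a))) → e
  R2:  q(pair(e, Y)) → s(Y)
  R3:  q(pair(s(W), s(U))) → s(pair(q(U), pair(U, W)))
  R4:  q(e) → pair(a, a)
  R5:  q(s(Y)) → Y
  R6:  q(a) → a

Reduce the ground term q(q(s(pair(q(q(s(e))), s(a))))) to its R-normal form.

e

1. q(q(s(pair(q(q(s(e))), s(a)))))  →  q(pair(q(q(s(e))), s(a)))   [R5 at 1]
2. q(pair(q(q(s(e))), s(a)))  →  q(pair(q(e), s(a)))   [R5 at 1.1.1]
3. q(pair(q(e), s(a)))  →  q(pair(pair(a, a), s(a)))   [R4 at 1.1]
4. q(pair(pair(a, a), s(a)))  →  e   [R1 at ε]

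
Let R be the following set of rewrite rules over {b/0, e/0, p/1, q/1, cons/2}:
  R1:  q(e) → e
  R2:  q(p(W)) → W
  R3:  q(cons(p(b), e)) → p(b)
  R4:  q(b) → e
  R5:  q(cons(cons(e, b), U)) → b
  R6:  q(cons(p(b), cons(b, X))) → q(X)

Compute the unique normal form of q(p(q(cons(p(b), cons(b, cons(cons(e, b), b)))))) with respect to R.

1. q(p(q(cons(p(b), cons(b, cons(cons(e, b), b))))))  →  q(cons(p(b), cons(b, cons(cons(e, b), b))))   [R2 at ε]
2. q(cons(p(b), cons(b, cons(cons(e, b), b))))  →  q(cons(cons(e, b), b))   [R6 at ε]
3. q(cons(cons(e, b), b))  →  b   [R5 at ε]

b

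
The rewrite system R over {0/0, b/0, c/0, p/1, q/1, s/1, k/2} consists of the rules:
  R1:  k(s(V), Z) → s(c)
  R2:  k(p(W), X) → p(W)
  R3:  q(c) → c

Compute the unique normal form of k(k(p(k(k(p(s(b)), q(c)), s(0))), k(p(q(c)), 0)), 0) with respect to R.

p(p(s(b)))

1. k(k(p(k(k(p(s(b)), q(c)), s(0))), k(p(q(c)), 0)), 0)  →  k(p(k(k(p(s(b)), q(c)), s(0))), 0)   [R2 at 1]
2. k(p(k(k(p(s(b)), q(c)), s(0))), 0)  →  p(k(k(p(s(b)), q(c)), s(0)))   [R2 at ε]
3. p(k(k(p(s(b)), q(c)), s(0)))  →  p(k(p(s(b)), s(0)))   [R2 at 1.1]
4. p(k(p(s(b)), s(0)))  →  p(p(s(b)))   [R2 at 1]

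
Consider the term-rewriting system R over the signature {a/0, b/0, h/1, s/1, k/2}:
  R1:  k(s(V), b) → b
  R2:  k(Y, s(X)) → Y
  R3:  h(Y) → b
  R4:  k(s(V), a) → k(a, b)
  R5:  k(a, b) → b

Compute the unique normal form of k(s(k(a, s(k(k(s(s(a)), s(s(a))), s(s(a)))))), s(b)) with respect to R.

s(a)

1. k(s(k(a, s(k(k(s(s(a)), s(s(a))), s(s(a)))))), s(b))  →  s(k(a, s(k(k(s(s(a)), s(s(a))), s(s(a))))))   [R2 at ε]
2. s(k(a, s(k(k(s(s(a)), s(s(a))), s(s(a))))))  →  s(a)   [R2 at 1]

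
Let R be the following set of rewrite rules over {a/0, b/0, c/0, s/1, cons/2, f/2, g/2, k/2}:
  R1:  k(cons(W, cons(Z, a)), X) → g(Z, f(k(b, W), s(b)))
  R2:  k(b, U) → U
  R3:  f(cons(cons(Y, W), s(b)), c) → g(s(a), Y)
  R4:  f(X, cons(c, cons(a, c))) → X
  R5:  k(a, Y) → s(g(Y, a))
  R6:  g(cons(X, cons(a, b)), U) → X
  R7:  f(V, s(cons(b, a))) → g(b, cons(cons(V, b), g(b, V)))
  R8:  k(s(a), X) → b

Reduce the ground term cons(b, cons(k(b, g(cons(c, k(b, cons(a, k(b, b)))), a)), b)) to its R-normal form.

1. cons(b, cons(k(b, g(cons(c, k(b, cons(a, k(b, b)))), a)), b))  →  cons(b, cons(g(cons(c, k(b, cons(a, k(b, b)))), a), b))   [R2 at 2.1]
2. cons(b, cons(g(cons(c, k(b, cons(a, k(b, b)))), a), b))  →  cons(b, cons(g(cons(c, cons(a, k(b, b))), a), b))   [R2 at 2.1.1.2]
3. cons(b, cons(g(cons(c, cons(a, k(b, b))), a), b))  →  cons(b, cons(g(cons(c, cons(a, b)), a), b))   [R2 at 2.1.1.2.2]
4. cons(b, cons(g(cons(c, cons(a, b)), a), b))  →  cons(b, cons(c, b))   [R6 at 2.1]

cons(b, cons(c, b))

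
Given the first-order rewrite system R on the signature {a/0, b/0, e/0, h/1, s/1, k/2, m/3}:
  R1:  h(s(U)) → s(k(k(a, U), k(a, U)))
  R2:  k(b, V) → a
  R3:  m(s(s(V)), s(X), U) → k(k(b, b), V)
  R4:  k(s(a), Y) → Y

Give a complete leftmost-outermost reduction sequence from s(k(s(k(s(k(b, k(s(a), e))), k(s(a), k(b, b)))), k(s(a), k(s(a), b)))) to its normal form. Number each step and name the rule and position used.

s(b)

1. s(k(s(k(s(k(b, k(s(a), e))), k(s(a), k(b, b)))), k(s(a), k(s(a), b))))  →  s(k(s(k(s(a), k(s(a), k(b, b)))), k(s(a), k(s(a), b))))   [R2 at 1.1.1.1.1]
2. s(k(s(k(s(a), k(s(a), k(b, b)))), k(s(a), k(s(a), b))))  →  s(k(s(k(s(a), k(b, b))), k(s(a), k(s(a), b))))   [R4 at 1.1.1]
3. s(k(s(k(s(a), k(b, b))), k(s(a), k(s(a), b))))  →  s(k(s(k(b, b)), k(s(a), k(s(a), b))))   [R4 at 1.1.1]
4. s(k(s(k(b, b)), k(s(a), k(s(a), b))))  →  s(k(s(a), k(s(a), k(s(a), b))))   [R2 at 1.1.1]
5. s(k(s(a), k(s(a), k(s(a), b))))  →  s(k(s(a), k(s(a), b)))   [R4 at 1]
6. s(k(s(a), k(s(a), b)))  →  s(k(s(a), b))   [R4 at 1]
7. s(k(s(a), b))  →  s(b)   [R4 at 1]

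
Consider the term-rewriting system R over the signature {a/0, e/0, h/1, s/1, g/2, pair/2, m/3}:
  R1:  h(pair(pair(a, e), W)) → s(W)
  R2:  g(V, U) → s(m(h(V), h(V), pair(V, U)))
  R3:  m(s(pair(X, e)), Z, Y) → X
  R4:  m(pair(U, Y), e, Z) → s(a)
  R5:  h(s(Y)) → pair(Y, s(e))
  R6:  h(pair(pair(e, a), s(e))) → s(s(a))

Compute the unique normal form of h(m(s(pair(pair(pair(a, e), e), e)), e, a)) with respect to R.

1. h(m(s(pair(pair(pair(a, e), e), e)), e, a))  →  h(pair(pair(a, e), e))   [R3 at 1]
2. h(pair(pair(a, e), e))  →  s(e)   [R1 at ε]

s(e)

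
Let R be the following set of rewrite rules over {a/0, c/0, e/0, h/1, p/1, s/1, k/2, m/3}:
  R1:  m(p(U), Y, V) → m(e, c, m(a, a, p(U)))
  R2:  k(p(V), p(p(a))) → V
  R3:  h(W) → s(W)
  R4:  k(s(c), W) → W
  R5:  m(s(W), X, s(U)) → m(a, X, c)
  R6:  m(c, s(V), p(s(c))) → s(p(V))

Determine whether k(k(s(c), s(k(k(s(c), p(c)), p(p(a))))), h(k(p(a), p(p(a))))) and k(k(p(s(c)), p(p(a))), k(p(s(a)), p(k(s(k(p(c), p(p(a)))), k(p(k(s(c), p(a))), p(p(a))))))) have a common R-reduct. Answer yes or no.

Reduce t₁ = k(k(s(c), s(k(k(s(c), p(c)), p(p(a))))), h(k(p(a), p(p(a))))):
1. k(k(s(c), s(k(k(s(c), p(c)), p(p(a))))), h(k(p(a), p(p(a)))))  →  k(s(k(k(s(c), p(c)), p(p(a)))), h(k(p(a), p(p(a)))))   [R4 at 1]
2. k(s(k(k(s(c), p(c)), p(p(a)))), h(k(p(a), p(p(a)))))  →  k(s(k(p(c), p(p(a)))), h(k(p(a), p(p(a)))))   [R4 at 1.1.1]
3. k(s(k(p(c), p(p(a)))), h(k(p(a), p(p(a)))))  →  k(s(c), h(k(p(a), p(p(a)))))   [R2 at 1.1]
4. k(s(c), h(k(p(a), p(p(a)))))  →  h(k(p(a), p(p(a))))   [R4 at ε]
5. h(k(p(a), p(p(a))))  →  s(k(p(a), p(p(a))))   [R3 at ε]
6. s(k(p(a), p(p(a))))  →  s(a)   [R2 at 1]

Reduce t₂ = k(k(p(s(c)), p(p(a))), k(p(s(a)), p(k(s(k(p(c), p(p(a)))), k(p(k(s(c), p(a))), p(p(a))))))):
1. k(k(p(s(c)), p(p(a))), k(p(s(a)), p(k(s(k(p(c), p(p(a)))), k(p(k(s(c), p(a))), p(p(a)))))))  →  k(s(c), k(p(s(a)), p(k(s(k(p(c), p(p(a)))), k(p(k(s(c), p(a))), p(p(a)))))))   [R2 at 1]
2. k(s(c), k(p(s(a)), p(k(s(k(p(c), p(p(a)))), k(p(k(s(c), p(a))), p(p(a)))))))  →  k(p(s(a)), p(k(s(k(p(c), p(p(a)))), k(p(k(s(c), p(a))), p(p(a))))))   [R4 at ε]
3. k(p(s(a)), p(k(s(k(p(c), p(p(a)))), k(p(k(s(c), p(a))), p(p(a))))))  →  k(p(s(a)), p(k(s(c), k(p(k(s(c), p(a))), p(p(a))))))   [R2 at 2.1.1.1]
4. k(p(s(a)), p(k(s(c), k(p(k(s(c), p(a))), p(p(a))))))  →  k(p(s(a)), p(k(p(k(s(c), p(a))), p(p(a)))))   [R4 at 2.1]
5. k(p(s(a)), p(k(p(k(s(c), p(a))), p(p(a)))))  →  k(p(s(a)), p(k(s(c), p(a))))   [R2 at 2.1]
6. k(p(s(a)), p(k(s(c), p(a))))  →  k(p(s(a)), p(p(a)))   [R4 at 2.1]
7. k(p(s(a)), p(p(a)))  →  s(a)   [R2 at ε]

yes — NF(t₁) = s(a), NF(t₂) = s(a)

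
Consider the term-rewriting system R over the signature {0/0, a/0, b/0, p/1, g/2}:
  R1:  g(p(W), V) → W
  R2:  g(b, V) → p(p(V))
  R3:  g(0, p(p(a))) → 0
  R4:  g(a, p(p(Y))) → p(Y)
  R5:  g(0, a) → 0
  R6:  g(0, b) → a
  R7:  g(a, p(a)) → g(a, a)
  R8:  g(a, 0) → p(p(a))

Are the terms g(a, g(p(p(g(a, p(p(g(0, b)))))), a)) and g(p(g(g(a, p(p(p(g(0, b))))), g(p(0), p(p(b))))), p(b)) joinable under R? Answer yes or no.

yes — NF(t₁) = p(a), NF(t₂) = p(a)

Reduce t₁ = g(a, g(p(p(g(a, p(p(g(0, b)))))), a)):
1. g(a, g(p(p(g(a, p(p(g(0, b)))))), a))  →  g(a, p(g(a, p(p(g(0, b))))))   [R1 at 2]
2. g(a, p(g(a, p(p(g(0, b))))))  →  g(a, p(p(g(0, b))))   [R4 at 2.1]
3. g(a, p(p(g(0, b))))  →  p(g(0, b))   [R4 at ε]
4. p(g(0, b))  →  p(a)   [R6 at 1]

Reduce t₂ = g(p(g(g(a, p(p(p(g(0, b))))), g(p(0), p(p(b))))), p(b)):
1. g(p(g(g(a, p(p(p(g(0, b))))), g(p(0), p(p(b))))), p(b))  →  g(g(a, p(p(p(g(0, b))))), g(p(0), p(p(b))))   [R1 at ε]
2. g(g(a, p(p(p(g(0, b))))), g(p(0), p(p(b))))  →  g(p(p(g(0, b))), g(p(0), p(p(b))))   [R4 at 1]
3. g(p(p(g(0, b))), g(p(0), p(p(b))))  →  p(g(0, b))   [R1 at ε]
4. p(g(0, b))  →  p(a)   [R6 at 1]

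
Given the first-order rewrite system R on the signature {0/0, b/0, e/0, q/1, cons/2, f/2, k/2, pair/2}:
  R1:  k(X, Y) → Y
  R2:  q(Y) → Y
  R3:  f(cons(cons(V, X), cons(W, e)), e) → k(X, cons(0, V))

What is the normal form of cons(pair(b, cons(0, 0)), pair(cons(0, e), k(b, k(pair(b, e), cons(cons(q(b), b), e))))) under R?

1. cons(pair(b, cons(0, 0)), pair(cons(0, e), k(b, k(pair(b, e), cons(cons(q(b), b), e)))))  →  cons(pair(b, cons(0, 0)), pair(cons(0, e), k(pair(b, e), cons(cons(q(b), b), e))))   [R1 at 2.2]
2. cons(pair(b, cons(0, 0)), pair(cons(0, e), k(pair(b, e), cons(cons(q(b), b), e))))  →  cons(pair(b, cons(0, 0)), pair(cons(0, e), cons(cons(q(b), b), e)))   [R1 at 2.2]
3. cons(pair(b, cons(0, 0)), pair(cons(0, e), cons(cons(q(b), b), e)))  →  cons(pair(b, cons(0, 0)), pair(cons(0, e), cons(cons(b, b), e)))   [R2 at 2.2.1.1]

cons(pair(b, cons(0, 0)), pair(cons(0, e), cons(cons(b, b), e)))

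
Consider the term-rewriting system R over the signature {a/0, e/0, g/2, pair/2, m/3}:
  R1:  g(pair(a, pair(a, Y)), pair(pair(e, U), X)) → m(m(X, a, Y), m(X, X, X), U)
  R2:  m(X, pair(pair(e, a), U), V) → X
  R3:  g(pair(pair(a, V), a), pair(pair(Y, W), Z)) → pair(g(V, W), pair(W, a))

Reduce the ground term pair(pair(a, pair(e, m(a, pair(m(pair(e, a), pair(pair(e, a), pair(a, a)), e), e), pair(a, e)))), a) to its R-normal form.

1. pair(pair(a, pair(e, m(a, pair(m(pair(e, a), pair(pair(e, a), pair(a, a)), e), e), pair(a, e)))), a)  →  pair(pair(a, pair(e, m(a, pair(pair(e, a), e), pair(a, e)))), a)   [R2 at 1.2.2.2.1]
2. pair(pair(a, pair(e, m(a, pair(pair(e, a), e), pair(a, e)))), a)  →  pair(pair(a, pair(e, a)), a)   [R2 at 1.2.2]

pair(pair(a, pair(e, a)), a)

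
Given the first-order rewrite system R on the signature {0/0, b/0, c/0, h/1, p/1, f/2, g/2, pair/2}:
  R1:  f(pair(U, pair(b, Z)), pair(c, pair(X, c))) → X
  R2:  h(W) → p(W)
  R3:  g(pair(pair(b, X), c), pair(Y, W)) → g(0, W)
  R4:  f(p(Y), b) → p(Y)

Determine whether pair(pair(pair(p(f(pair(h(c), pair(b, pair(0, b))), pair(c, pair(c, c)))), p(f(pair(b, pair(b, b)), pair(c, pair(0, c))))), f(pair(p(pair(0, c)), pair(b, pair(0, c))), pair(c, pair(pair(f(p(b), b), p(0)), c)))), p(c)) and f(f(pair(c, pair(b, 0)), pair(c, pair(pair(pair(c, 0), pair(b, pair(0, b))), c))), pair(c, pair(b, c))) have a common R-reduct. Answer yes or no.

Reduce t₁ = pair(pair(pair(p(f(pair(h(c), pair(b, pair(0, b))), pair(c, pair(c, c)))), p(f(pair(b, pair(b, b)), pair(c, pair(0, c))))), f(pair(p(pair(0, c)), pair(b, pair(0, c))), pair(c, pair(pair(f(p(b), b), p(0)), c)))), p(c)):
1. pair(pair(pair(p(f(pair(h(c), pair(b, pair(0, b))), pair(c, pair(c, c)))), p(f(pair(b, pair(b, b)), pair(c, pair(0, c))))), f(pair(p(pair(0, c)), pair(b, pair(0, c))), pair(c, pair(pair(f(p(b), b), p(0)), c)))), p(c))  →  pair(pair(pair(p(c), p(f(pair(b, pair(b, b)), pair(c, pair(0, c))))), f(pair(p(pair(0, c)), pair(b, pair(0, c))), pair(c, pair(pair(f(p(b), b), p(0)), c)))), p(c))   [R1 at 1.1.1.1]
2. pair(pair(pair(p(c), p(f(pair(b, pair(b, b)), pair(c, pair(0, c))))), f(pair(p(pair(0, c)), pair(b, pair(0, c))), pair(c, pair(pair(f(p(b), b), p(0)), c)))), p(c))  →  pair(pair(pair(p(c), p(0)), f(pair(p(pair(0, c)), pair(b, pair(0, c))), pair(c, pair(pair(f(p(b), b), p(0)), c)))), p(c))   [R1 at 1.1.2.1]
3. pair(pair(pair(p(c), p(0)), f(pair(p(pair(0, c)), pair(b, pair(0, c))), pair(c, pair(pair(f(p(b), b), p(0)), c)))), p(c))  →  pair(pair(pair(p(c), p(0)), pair(f(p(b), b), p(0))), p(c))   [R1 at 1.2]
4. pair(pair(pair(p(c), p(0)), pair(f(p(b), b), p(0))), p(c))  →  pair(pair(pair(p(c), p(0)), pair(p(b), p(0))), p(c))   [R4 at 1.2.1]

Reduce t₂ = f(f(pair(c, pair(b, 0)), pair(c, pair(pair(pair(c, 0), pair(b, pair(0, b))), c))), pair(c, pair(b, c))):
1. f(f(pair(c, pair(b, 0)), pair(c, pair(pair(pair(c, 0), pair(b, pair(0, b))), c))), pair(c, pair(b, c)))  →  f(pair(pair(c, 0), pair(b, pair(0, b))), pair(c, pair(b, c)))   [R1 at 1]
2. f(pair(pair(c, 0), pair(b, pair(0, b))), pair(c, pair(b, c)))  →  b   [R1 at ε]

no — NF(t₁) = pair(pair(pair(p(c), p(0)), pair(p(b), p(0))), p(c)), NF(t₂) = b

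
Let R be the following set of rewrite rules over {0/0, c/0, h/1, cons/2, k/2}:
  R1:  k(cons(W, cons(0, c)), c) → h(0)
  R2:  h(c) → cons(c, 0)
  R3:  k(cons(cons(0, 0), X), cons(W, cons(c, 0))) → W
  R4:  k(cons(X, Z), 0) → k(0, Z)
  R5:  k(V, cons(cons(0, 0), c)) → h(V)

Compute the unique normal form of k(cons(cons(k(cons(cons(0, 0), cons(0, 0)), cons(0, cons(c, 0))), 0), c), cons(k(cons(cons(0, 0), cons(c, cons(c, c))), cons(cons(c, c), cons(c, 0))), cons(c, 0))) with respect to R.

1. k(cons(cons(k(cons(cons(0, 0), cons(0, 0)), cons(0, cons(c, 0))), 0), c), cons(k(cons(cons(0, 0), cons(c, cons(c, c))), cons(cons(c, c), cons(c, 0))), cons(c, 0)))  →  k(cons(cons(0, 0), c), cons(k(cons(cons(0, 0), cons(c, cons(c, c))), cons(cons(c, c), cons(c, 0))), cons(c, 0)))   [R3 at 1.1.1]
2. k(cons(cons(0, 0), c), cons(k(cons(cons(0, 0), cons(c, cons(c, c))), cons(cons(c, c), cons(c, 0))), cons(c, 0)))  →  k(cons(cons(0, 0), cons(c, cons(c, c))), cons(cons(c, c), cons(c, 0)))   [R3 at ε]
3. k(cons(cons(0, 0), cons(c, cons(c, c))), cons(cons(c, c), cons(c, 0)))  →  cons(c, c)   [R3 at ε]

cons(c, c)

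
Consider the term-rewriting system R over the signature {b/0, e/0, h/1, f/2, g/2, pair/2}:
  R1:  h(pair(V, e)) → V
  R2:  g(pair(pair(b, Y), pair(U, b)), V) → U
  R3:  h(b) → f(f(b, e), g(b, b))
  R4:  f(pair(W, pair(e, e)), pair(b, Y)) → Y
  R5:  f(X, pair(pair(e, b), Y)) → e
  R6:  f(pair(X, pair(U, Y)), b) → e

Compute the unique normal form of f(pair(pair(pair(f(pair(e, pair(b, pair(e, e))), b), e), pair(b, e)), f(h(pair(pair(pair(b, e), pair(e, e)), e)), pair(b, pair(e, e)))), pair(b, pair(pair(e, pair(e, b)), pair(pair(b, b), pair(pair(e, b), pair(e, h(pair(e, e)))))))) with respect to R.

1. f(pair(pair(pair(f(pair(e, pair(b, pair(e, e))), b), e), pair(b, e)), f(h(pair(pair(pair(b, e), pair(e, e)), e)), pair(b, pair(e, e)))), pair(b, pair(pair(e, pair(e, b)), pair(pair(b, b), pair(pair(e, b), pair(e, h(pair(e, e))))))))  →  f(pair(pair(pair(e, e), pair(b, e)), f(h(pair(pair(pair(b, e), pair(e, e)), e)), pair(b, pair(e, e)))), pair(b, pair(pair(e, pair(e, b)), pair(pair(b, b), pair(pair(e, b), pair(e, h(pair(e, e))))))))   [R6 at 1.1.1.1]
2. f(pair(pair(pair(e, e), pair(b, e)), f(h(pair(pair(pair(b, e), pair(e, e)), e)), pair(b, pair(e, e)))), pair(b, pair(pair(e, pair(e, b)), pair(pair(b, b), pair(pair(e, b), pair(e, h(pair(e, e))))))))  →  f(pair(pair(pair(e, e), pair(b, e)), f(pair(pair(b, e), pair(e, e)), pair(b, pair(e, e)))), pair(b, pair(pair(e, pair(e, b)), pair(pair(b, b), pair(pair(e, b), pair(e, h(pair(e, e))))))))   [R1 at 1.2.1]
3. f(pair(pair(pair(e, e), pair(b, e)), f(pair(pair(b, e), pair(e, e)), pair(b, pair(e, e)))), pair(b, pair(pair(e, pair(e, b)), pair(pair(b, b), pair(pair(e, b), pair(e, h(pair(e, e))))))))  →  f(pair(pair(pair(e, e), pair(b, e)), pair(e, e)), pair(b, pair(pair(e, pair(e, b)), pair(pair(b, b), pair(pair(e, b), pair(e, h(pair(e, e))))))))   [R4 at 1.2]
4. f(pair(pair(pair(e, e), pair(b, e)), pair(e, e)), pair(b, pair(pair(e, pair(e, b)), pair(pair(b, b), pair(pair(e, b), pair(e, h(pair(e, e))))))))  →  pair(pair(e, pair(e, b)), pair(pair(b, b), pair(pair(e, b), pair(e, h(pair(e, e))))))   [R4 at ε]
5. pair(pair(e, pair(e, b)), pair(pair(b, b), pair(pair(e, b), pair(e, h(pair(e, e))))))  →  pair(pair(e, pair(e, b)), pair(pair(b, b), pair(pair(e, b), pair(e, e))))   [R1 at 2.2.2.2]

pair(pair(e, pair(e, b)), pair(pair(b, b), pair(pair(e, b), pair(e, e))))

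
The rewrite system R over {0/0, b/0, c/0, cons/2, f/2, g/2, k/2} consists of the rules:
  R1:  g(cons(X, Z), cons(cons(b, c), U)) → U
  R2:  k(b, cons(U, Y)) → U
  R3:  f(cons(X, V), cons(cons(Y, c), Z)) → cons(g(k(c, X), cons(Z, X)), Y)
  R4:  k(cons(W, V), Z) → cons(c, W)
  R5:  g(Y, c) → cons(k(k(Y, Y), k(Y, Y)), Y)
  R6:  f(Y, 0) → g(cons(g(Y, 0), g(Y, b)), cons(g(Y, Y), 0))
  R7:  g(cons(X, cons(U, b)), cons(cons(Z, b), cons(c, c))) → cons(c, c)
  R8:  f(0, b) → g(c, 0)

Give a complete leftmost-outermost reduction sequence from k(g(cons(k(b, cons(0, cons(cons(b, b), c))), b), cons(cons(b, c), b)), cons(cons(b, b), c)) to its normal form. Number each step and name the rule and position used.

cons(b, b)

1. k(g(cons(k(b, cons(0, cons(cons(b, b), c))), b), cons(cons(b, c), b)), cons(cons(b, b), c))  →  k(b, cons(cons(b, b), c))   [R1 at 1]
2. k(b, cons(cons(b, b), c))  →  cons(b, b)   [R2 at ε]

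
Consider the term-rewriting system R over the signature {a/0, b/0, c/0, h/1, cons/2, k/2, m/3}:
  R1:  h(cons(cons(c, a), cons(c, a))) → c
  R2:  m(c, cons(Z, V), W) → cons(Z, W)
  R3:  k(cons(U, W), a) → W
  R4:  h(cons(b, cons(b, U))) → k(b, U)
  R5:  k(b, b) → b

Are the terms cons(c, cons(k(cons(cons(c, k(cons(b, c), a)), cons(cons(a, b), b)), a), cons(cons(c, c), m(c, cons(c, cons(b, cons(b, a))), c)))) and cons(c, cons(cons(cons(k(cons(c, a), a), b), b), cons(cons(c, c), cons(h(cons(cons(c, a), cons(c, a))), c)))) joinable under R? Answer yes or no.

yes — NF(t₁) = cons(c, cons(cons(cons(a, b), b), cons(cons(c, c), cons(c, c)))), NF(t₂) = cons(c, cons(cons(cons(a, b), b), cons(cons(c, c), cons(c, c))))

Reduce t₁ = cons(c, cons(k(cons(cons(c, k(cons(b, c), a)), cons(cons(a, b), b)), a), cons(cons(c, c), m(c, cons(c, cons(b, cons(b, a))), c)))):
1. cons(c, cons(k(cons(cons(c, k(cons(b, c), a)), cons(cons(a, b), b)), a), cons(cons(c, c), m(c, cons(c, cons(b, cons(b, a))), c))))  →  cons(c, cons(cons(cons(a, b), b), cons(cons(c, c), m(c, cons(c, cons(b, cons(b, a))), c))))   [R3 at 2.1]
2. cons(c, cons(cons(cons(a, b), b), cons(cons(c, c), m(c, cons(c, cons(b, cons(b, a))), c))))  →  cons(c, cons(cons(cons(a, b), b), cons(cons(c, c), cons(c, c))))   [R2 at 2.2.2]

Reduce t₂ = cons(c, cons(cons(cons(k(cons(c, a), a), b), b), cons(cons(c, c), cons(h(cons(cons(c, a), cons(c, a))), c)))):
1. cons(c, cons(cons(cons(k(cons(c, a), a), b), b), cons(cons(c, c), cons(h(cons(cons(c, a), cons(c, a))), c))))  →  cons(c, cons(cons(cons(a, b), b), cons(cons(c, c), cons(h(cons(cons(c, a), cons(c, a))), c))))   [R3 at 2.1.1.1]
2. cons(c, cons(cons(cons(a, b), b), cons(cons(c, c), cons(h(cons(cons(c, a), cons(c, a))), c))))  →  cons(c, cons(cons(cons(a, b), b), cons(cons(c, c), cons(c, c))))   [R1 at 2.2.2.1]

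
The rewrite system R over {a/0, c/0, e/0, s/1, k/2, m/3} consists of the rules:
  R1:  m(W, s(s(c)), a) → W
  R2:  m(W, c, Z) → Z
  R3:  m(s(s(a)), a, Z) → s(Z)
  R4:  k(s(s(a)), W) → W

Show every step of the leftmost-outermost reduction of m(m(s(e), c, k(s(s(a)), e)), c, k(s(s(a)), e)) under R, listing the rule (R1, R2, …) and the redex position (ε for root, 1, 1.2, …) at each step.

1. m(m(s(e), c, k(s(s(a)), e)), c, k(s(s(a)), e))  →  k(s(s(a)), e)   [R2 at ε]
2. k(s(s(a)), e)  →  e   [R4 at ε]

e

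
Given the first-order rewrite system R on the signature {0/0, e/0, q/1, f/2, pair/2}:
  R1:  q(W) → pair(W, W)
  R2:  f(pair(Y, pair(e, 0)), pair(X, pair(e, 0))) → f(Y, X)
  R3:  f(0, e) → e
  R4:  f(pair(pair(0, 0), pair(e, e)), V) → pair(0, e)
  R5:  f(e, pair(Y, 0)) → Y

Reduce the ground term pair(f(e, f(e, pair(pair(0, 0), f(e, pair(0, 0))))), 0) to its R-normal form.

pair(0, 0)

1. pair(f(e, f(e, pair(pair(0, 0), f(e, pair(0, 0))))), 0)  →  pair(f(e, f(e, pair(pair(0, 0), 0))), 0)   [R5 at 1.2.2.2]
2. pair(f(e, f(e, pair(pair(0, 0), 0))), 0)  →  pair(f(e, pair(0, 0)), 0)   [R5 at 1.2]
3. pair(f(e, pair(0, 0)), 0)  →  pair(0, 0)   [R5 at 1]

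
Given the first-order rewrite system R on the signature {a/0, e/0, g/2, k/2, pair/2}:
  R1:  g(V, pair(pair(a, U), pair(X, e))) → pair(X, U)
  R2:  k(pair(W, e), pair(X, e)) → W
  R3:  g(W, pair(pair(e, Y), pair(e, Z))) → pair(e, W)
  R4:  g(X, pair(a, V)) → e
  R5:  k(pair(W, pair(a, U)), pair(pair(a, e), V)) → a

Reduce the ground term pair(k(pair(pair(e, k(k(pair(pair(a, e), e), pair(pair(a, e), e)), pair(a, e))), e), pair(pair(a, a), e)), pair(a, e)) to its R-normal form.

pair(pair(e, a), pair(a, e))

1. pair(k(pair(pair(e, k(k(pair(pair(a, e), e), pair(pair(a, e), e)), pair(a, e))), e), pair(pair(a, a), e)), pair(a, e))  →  pair(pair(e, k(k(pair(pair(a, e), e), pair(pair(a, e), e)), pair(a, e))), pair(a, e))   [R2 at 1]
2. pair(pair(e, k(k(pair(pair(a, e), e), pair(pair(a, e), e)), pair(a, e))), pair(a, e))  →  pair(pair(e, k(pair(a, e), pair(a, e))), pair(a, e))   [R2 at 1.2.1]
3. pair(pair(e, k(pair(a, e), pair(a, e))), pair(a, e))  →  pair(pair(e, a), pair(a, e))   [R2 at 1.2]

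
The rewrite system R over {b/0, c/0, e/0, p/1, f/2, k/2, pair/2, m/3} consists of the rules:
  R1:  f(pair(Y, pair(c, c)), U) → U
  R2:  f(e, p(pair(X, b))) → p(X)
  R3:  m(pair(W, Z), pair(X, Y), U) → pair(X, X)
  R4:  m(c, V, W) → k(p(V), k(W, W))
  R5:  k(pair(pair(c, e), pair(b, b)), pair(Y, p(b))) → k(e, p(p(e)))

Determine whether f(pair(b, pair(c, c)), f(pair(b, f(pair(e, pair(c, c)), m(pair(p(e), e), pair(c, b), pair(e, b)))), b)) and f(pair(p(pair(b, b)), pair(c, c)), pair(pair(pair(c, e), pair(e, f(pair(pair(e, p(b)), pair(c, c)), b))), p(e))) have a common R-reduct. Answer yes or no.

Reduce t₁ = f(pair(b, pair(c, c)), f(pair(b, f(pair(e, pair(c, c)), m(pair(p(e), e), pair(c, b), pair(e, b)))), b)):
1. f(pair(b, pair(c, c)), f(pair(b, f(pair(e, pair(c, c)), m(pair(p(e), e), pair(c, b), pair(e, b)))), b))  →  f(pair(b, f(pair(e, pair(c, c)), m(pair(p(e), e), pair(c, b), pair(e, b)))), b)   [R1 at ε]
2. f(pair(b, f(pair(e, pair(c, c)), m(pair(p(e), e), pair(c, b), pair(e, b)))), b)  →  f(pair(b, m(pair(p(e), e), pair(c, b), pair(e, b))), b)   [R1 at 1.2]
3. f(pair(b, m(pair(p(e), e), pair(c, b), pair(e, b))), b)  →  f(pair(b, pair(c, c)), b)   [R3 at 1.2]
4. f(pair(b, pair(c, c)), b)  →  b   [R1 at ε]

Reduce t₂ = f(pair(p(pair(b, b)), pair(c, c)), pair(pair(pair(c, e), pair(e, f(pair(pair(e, p(b)), pair(c, c)), b))), p(e))):
1. f(pair(p(pair(b, b)), pair(c, c)), pair(pair(pair(c, e), pair(e, f(pair(pair(e, p(b)), pair(c, c)), b))), p(e)))  →  pair(pair(pair(c, e), pair(e, f(pair(pair(e, p(b)), pair(c, c)), b))), p(e))   [R1 at ε]
2. pair(pair(pair(c, e), pair(e, f(pair(pair(e, p(b)), pair(c, c)), b))), p(e))  →  pair(pair(pair(c, e), pair(e, b)), p(e))   [R1 at 1.2.2]

no — NF(t₁) = b, NF(t₂) = pair(pair(pair(c, e), pair(e, b)), p(e))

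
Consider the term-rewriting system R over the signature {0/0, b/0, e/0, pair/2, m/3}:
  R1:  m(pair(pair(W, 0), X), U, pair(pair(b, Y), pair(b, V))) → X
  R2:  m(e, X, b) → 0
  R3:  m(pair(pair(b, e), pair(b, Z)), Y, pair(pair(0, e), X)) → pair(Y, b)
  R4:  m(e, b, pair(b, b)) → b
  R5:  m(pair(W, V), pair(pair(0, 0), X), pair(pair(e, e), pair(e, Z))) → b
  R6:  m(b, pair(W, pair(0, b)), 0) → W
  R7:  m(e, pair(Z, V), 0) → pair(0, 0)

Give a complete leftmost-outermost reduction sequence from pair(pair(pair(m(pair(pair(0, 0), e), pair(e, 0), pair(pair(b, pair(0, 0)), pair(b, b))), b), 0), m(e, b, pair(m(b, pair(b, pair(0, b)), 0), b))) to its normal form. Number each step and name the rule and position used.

pair(pair(pair(e, b), 0), b)

1. pair(pair(pair(m(pair(pair(0, 0), e), pair(e, 0), pair(pair(b, pair(0, 0)), pair(b, b))), b), 0), m(e, b, pair(m(b, pair(b, pair(0, b)), 0), b)))  →  pair(pair(pair(e, b), 0), m(e, b, pair(m(b, pair(b, pair(0, b)), 0), b)))   [R1 at 1.1.1]
2. pair(pair(pair(e, b), 0), m(e, b, pair(m(b, pair(b, pair(0, b)), 0), b)))  →  pair(pair(pair(e, b), 0), m(e, b, pair(b, b)))   [R6 at 2.3.1]
3. pair(pair(pair(e, b), 0), m(e, b, pair(b, b)))  →  pair(pair(pair(e, b), 0), b)   [R4 at 2]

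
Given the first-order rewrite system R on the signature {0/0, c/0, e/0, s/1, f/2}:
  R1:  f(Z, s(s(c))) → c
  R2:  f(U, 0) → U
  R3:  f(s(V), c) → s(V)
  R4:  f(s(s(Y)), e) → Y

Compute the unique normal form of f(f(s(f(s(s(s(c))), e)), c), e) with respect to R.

1. f(f(s(f(s(s(s(c))), e)), c), e)  →  f(s(f(s(s(s(c))), e)), e)   [R3 at 1]
2. f(s(f(s(s(s(c))), e)), e)  →  f(s(s(c)), e)   [R4 at 1.1]
3. f(s(s(c)), e)  →  c   [R4 at ε]

c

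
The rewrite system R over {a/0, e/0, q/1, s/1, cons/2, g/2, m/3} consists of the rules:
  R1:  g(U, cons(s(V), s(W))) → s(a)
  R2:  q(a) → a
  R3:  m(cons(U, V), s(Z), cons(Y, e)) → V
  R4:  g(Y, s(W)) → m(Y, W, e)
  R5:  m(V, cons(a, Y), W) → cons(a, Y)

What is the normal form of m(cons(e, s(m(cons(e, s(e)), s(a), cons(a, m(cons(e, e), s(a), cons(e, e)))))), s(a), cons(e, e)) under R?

s(s(e))

1. m(cons(e, s(m(cons(e, s(e)), s(a), cons(a, m(cons(e, e), s(a), cons(e, e)))))), s(a), cons(e, e))  →  s(m(cons(e, s(e)), s(a), cons(a, m(cons(e, e), s(a), cons(e, e)))))   [R3 at ε]
2. s(m(cons(e, s(e)), s(a), cons(a, m(cons(e, e), s(a), cons(e, e)))))  →  s(m(cons(e, s(e)), s(a), cons(a, e)))   [R3 at 1.3.2]
3. s(m(cons(e, s(e)), s(a), cons(a, e)))  →  s(s(e))   [R3 at 1]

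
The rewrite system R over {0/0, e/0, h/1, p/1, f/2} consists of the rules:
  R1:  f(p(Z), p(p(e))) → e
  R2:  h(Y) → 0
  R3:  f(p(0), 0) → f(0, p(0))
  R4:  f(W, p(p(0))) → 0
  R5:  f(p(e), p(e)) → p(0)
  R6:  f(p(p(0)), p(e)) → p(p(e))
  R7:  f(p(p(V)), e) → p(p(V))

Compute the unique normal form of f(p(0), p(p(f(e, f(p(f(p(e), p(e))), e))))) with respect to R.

0

1. f(p(0), p(p(f(e, f(p(f(p(e), p(e))), e)))))  →  f(p(0), p(p(f(e, f(p(p(0)), e)))))   [R5 at 2.1.1.2.1.1]
2. f(p(0), p(p(f(e, f(p(p(0)), e)))))  →  f(p(0), p(p(f(e, p(p(0))))))   [R7 at 2.1.1.2]
3. f(p(0), p(p(f(e, p(p(0))))))  →  f(p(0), p(p(0)))   [R4 at 2.1.1]
4. f(p(0), p(p(0)))  →  0   [R4 at ε]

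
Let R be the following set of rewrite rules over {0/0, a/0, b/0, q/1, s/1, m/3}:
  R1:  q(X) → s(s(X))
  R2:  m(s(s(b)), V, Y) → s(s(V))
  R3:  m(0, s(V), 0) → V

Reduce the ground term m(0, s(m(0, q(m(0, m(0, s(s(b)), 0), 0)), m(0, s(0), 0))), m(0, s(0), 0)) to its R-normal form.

s(b)

1. m(0, s(m(0, q(m(0, m(0, s(s(b)), 0), 0)), m(0, s(0), 0))), m(0, s(0), 0))  →  m(0, s(m(0, s(s(m(0, m(0, s(s(b)), 0), 0))), m(0, s(0), 0))), m(0, s(0), 0))   [R1 at 2.1.2]
2. m(0, s(m(0, s(s(m(0, m(0, s(s(b)), 0), 0))), m(0, s(0), 0))), m(0, s(0), 0))  →  m(0, s(m(0, s(s(m(0, s(b), 0))), m(0, s(0), 0))), m(0, s(0), 0))   [R3 at 2.1.2.1.1.2]
3. m(0, s(m(0, s(s(m(0, s(b), 0))), m(0, s(0), 0))), m(0, s(0), 0))  →  m(0, s(m(0, s(s(b)), m(0, s(0), 0))), m(0, s(0), 0))   [R3 at 2.1.2.1.1]
4. m(0, s(m(0, s(s(b)), m(0, s(0), 0))), m(0, s(0), 0))  →  m(0, s(m(0, s(s(b)), 0)), m(0, s(0), 0))   [R3 at 2.1.3]
5. m(0, s(m(0, s(s(b)), 0)), m(0, s(0), 0))  →  m(0, s(s(b)), m(0, s(0), 0))   [R3 at 2.1]
6. m(0, s(s(b)), m(0, s(0), 0))  →  m(0, s(s(b)), 0)   [R3 at 3]
7. m(0, s(s(b)), 0)  →  s(b)   [R3 at ε]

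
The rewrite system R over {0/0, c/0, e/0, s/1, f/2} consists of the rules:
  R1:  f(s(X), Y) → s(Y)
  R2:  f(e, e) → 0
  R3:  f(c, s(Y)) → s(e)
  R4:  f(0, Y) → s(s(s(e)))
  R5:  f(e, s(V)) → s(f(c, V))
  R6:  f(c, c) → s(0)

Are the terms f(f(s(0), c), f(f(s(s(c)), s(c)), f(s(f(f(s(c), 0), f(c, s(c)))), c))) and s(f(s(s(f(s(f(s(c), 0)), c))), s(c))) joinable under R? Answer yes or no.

yes — NF(t₁) = s(s(s(c))), NF(t₂) = s(s(s(c)))

Reduce t₁ = f(f(s(0), c), f(f(s(s(c)), s(c)), f(s(f(f(s(c), 0), f(c, s(c)))), c))):
1. f(f(s(0), c), f(f(s(s(c)), s(c)), f(s(f(f(s(c), 0), f(c, s(c)))), c)))  →  f(s(c), f(f(s(s(c)), s(c)), f(s(f(f(s(c), 0), f(c, s(c)))), c)))   [R1 at 1]
2. f(s(c), f(f(s(s(c)), s(c)), f(s(f(f(s(c), 0), f(c, s(c)))), c)))  →  s(f(f(s(s(c)), s(c)), f(s(f(f(s(c), 0), f(c, s(c)))), c)))   [R1 at ε]
3. s(f(f(s(s(c)), s(c)), f(s(f(f(s(c), 0), f(c, s(c)))), c)))  →  s(f(s(s(c)), f(s(f(f(s(c), 0), f(c, s(c)))), c)))   [R1 at 1.1]
4. s(f(s(s(c)), f(s(f(f(s(c), 0), f(c, s(c)))), c)))  →  s(s(f(s(f(f(s(c), 0), f(c, s(c)))), c)))   [R1 at 1]
5. s(s(f(s(f(f(s(c), 0), f(c, s(c)))), c)))  →  s(s(s(c)))   [R1 at 1.1]

Reduce t₂ = s(f(s(s(f(s(f(s(c), 0)), c))), s(c))):
1. s(f(s(s(f(s(f(s(c), 0)), c))), s(c)))  →  s(s(s(c)))   [R1 at 1]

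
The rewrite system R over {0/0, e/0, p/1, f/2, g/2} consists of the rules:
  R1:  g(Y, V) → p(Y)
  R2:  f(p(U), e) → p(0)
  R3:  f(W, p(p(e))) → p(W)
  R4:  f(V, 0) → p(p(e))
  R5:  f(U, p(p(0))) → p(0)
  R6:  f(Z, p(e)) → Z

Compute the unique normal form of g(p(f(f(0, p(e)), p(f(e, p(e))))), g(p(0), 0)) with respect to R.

1. g(p(f(f(0, p(e)), p(f(e, p(e))))), g(p(0), 0))  →  p(p(f(f(0, p(e)), p(f(e, p(e))))))   [R1 at ε]
2. p(p(f(f(0, p(e)), p(f(e, p(e))))))  →  p(p(f(0, p(f(e, p(e))))))   [R6 at 1.1.1]
3. p(p(f(0, p(f(e, p(e))))))  →  p(p(f(0, p(e))))   [R6 at 1.1.2.1]
4. p(p(f(0, p(e))))  →  p(p(0))   [R6 at 1.1]

p(p(0))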